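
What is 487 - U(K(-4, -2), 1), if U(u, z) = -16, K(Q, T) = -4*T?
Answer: 503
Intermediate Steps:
487 - U(K(-4, -2), 1) = 487 - 1*(-16) = 487 + 16 = 503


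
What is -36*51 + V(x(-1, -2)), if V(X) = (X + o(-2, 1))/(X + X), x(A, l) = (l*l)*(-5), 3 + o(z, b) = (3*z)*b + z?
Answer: -73409/40 ≈ -1835.2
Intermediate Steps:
o(z, b) = -3 + z + 3*b*z (o(z, b) = -3 + ((3*z)*b + z) = -3 + (3*b*z + z) = -3 + (z + 3*b*z) = -3 + z + 3*b*z)
x(A, l) = -5*l**2 (x(A, l) = l**2*(-5) = -5*l**2)
V(X) = (-11 + X)/(2*X) (V(X) = (X + (-3 - 2 + 3*1*(-2)))/(X + X) = (X + (-3 - 2 - 6))/((2*X)) = (X - 11)*(1/(2*X)) = (-11 + X)*(1/(2*X)) = (-11 + X)/(2*X))
-36*51 + V(x(-1, -2)) = -36*51 + (-11 - 5*(-2)**2)/(2*((-5*(-2)**2))) = -1836 + (-11 - 5*4)/(2*((-5*4))) = -1836 + (1/2)*(-11 - 20)/(-20) = -1836 + (1/2)*(-1/20)*(-31) = -1836 + 31/40 = -73409/40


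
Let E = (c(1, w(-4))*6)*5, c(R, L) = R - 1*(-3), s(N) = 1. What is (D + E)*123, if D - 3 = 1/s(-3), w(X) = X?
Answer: 15252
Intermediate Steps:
D = 4 (D = 3 + 1/1 = 3 + 1 = 4)
c(R, L) = 3 + R (c(R, L) = R + 3 = 3 + R)
E = 120 (E = ((3 + 1)*6)*5 = (4*6)*5 = 24*5 = 120)
(D + E)*123 = (4 + 120)*123 = 124*123 = 15252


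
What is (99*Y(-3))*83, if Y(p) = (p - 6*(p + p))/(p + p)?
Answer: -90387/2 ≈ -45194.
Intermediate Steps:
Y(p) = -11/2 (Y(p) = (p - 12*p)/((2*p)) = (p - 12*p)*(1/(2*p)) = (-11*p)*(1/(2*p)) = -11/2)
(99*Y(-3))*83 = (99*(-11/2))*83 = -1089/2*83 = -90387/2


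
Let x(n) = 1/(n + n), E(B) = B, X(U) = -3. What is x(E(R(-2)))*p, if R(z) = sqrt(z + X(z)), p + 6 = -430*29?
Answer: 6238*I*sqrt(5)/5 ≈ 2789.7*I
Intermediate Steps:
p = -12476 (p = -6 - 430*29 = -6 - 12470 = -12476)
R(z) = sqrt(-3 + z) (R(z) = sqrt(z - 3) = sqrt(-3 + z))
x(n) = 1/(2*n)
x(E(R(-2)))*p = (1/(2*(sqrt(-3 - 2))))*(-12476) = (1/(2*(sqrt(-5))))*(-12476) = (1/(2*((I*sqrt(5)))))*(-12476) = ((-I*sqrt(5)/5)/2)*(-12476) = -I*sqrt(5)/10*(-12476) = 6238*I*sqrt(5)/5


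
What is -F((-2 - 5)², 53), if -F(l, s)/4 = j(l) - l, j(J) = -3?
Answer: -208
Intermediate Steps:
F(l, s) = 12 + 4*l (F(l, s) = -4*(-3 - l) = 12 + 4*l)
-F((-2 - 5)², 53) = -(12 + 4*(-2 - 5)²) = -(12 + 4*(-7)²) = -(12 + 4*49) = -(12 + 196) = -1*208 = -208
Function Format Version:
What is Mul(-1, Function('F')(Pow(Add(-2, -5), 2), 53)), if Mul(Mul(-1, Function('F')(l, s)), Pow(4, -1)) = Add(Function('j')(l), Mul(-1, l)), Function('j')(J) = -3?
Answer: -208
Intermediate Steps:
Function('F')(l, s) = Add(12, Mul(4, l)) (Function('F')(l, s) = Mul(-4, Add(-3, Mul(-1, l))) = Add(12, Mul(4, l)))
Mul(-1, Function('F')(Pow(Add(-2, -5), 2), 53)) = Mul(-1, Add(12, Mul(4, Pow(Add(-2, -5), 2)))) = Mul(-1, Add(12, Mul(4, Pow(-7, 2)))) = Mul(-1, Add(12, Mul(4, 49))) = Mul(-1, Add(12, 196)) = Mul(-1, 208) = -208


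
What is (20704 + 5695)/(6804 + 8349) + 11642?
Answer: 176437625/15153 ≈ 11644.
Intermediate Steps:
(20704 + 5695)/(6804 + 8349) + 11642 = 26399/15153 + 11642 = 176437625/15153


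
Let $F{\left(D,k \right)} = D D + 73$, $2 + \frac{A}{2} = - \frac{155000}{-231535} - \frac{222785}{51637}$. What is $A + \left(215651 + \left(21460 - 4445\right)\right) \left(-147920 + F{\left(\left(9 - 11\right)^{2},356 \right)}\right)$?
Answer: $- \frac{82244352765432140540}{2391154559} \approx -3.4395 \cdot 10^{10}$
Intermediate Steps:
$A = - \frac{26996134226}{2391154559}$ ($A = -4 + 2 \left(- \frac{155000}{-231535} - \frac{222785}{51637}\right) = -4 + 2 \left(\left(-155000\right) \left(- \frac{1}{231535}\right) - \frac{222785}{51637}\right) = -4 + 2 \left(\frac{31000}{46307} - \frac{222785}{51637}\right) = -4 + 2 \left(- \frac{8715757995}{2391154559}\right) = -4 - \frac{17431515990}{2391154559} = - \frac{26996134226}{2391154559} \approx -11.29$)
$F{\left(D,k \right)} = 73 + D^{2}$ ($F{\left(D,k \right)} = D^{2} + 73 = 73 + D^{2}$)
$A + \left(215651 + \left(21460 - 4445\right)\right) \left(-147920 + F{\left(\left(9 - 11\right)^{2},356 \right)}\right) = - \frac{26996134226}{2391154559} + \left(215651 + \left(21460 - 4445\right)\right) \left(-147920 + \left(73 + \left(\left(9 - 11\right)^{2}\right)^{2}\right)\right) = - \frac{26996134226}{2391154559} + \left(215651 + 17015\right) \left(-147920 + \left(73 + \left(\left(-2\right)^{2}\right)^{2}\right)\right) = - \frac{26996134226}{2391154559} + 232666 \left(-147920 + \left(73 + 4^{2}\right)\right) = - \frac{26996134226}{2391154559} + 232666 \left(-147920 + \left(73 + 16\right)\right) = - \frac{26996134226}{2391154559} + 232666 \left(-147920 + 89\right) = - \frac{26996134226}{2391154559} + 232666 \left(-147831\right) = - \frac{26996134226}{2391154559} - 34395247446 = - \frac{82244352765432140540}{2391154559}$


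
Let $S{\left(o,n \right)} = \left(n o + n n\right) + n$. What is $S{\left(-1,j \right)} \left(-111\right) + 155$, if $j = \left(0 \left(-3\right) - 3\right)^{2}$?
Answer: $-8836$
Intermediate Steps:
$j = 9$ ($j = \left(0 - 3\right)^{2} = \left(-3\right)^{2} = 9$)
$S{\left(o,n \right)} = n + n^{2} + n o$ ($S{\left(o,n \right)} = \left(n o + n^{2}\right) + n = \left(n^{2} + n o\right) + n = n + n^{2} + n o$)
$S{\left(-1,j \right)} \left(-111\right) + 155 = 9 \left(1 + 9 - 1\right) \left(-111\right) + 155 = 9 \cdot 9 \left(-111\right) + 155 = 81 \left(-111\right) + 155 = -8991 + 155 = -8836$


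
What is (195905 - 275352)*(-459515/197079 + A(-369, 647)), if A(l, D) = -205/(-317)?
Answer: 8362993221820/62474043 ≈ 1.3386e+5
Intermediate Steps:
A(l, D) = 205/317 (A(l, D) = -205*(-1/317) = 205/317)
(195905 - 275352)*(-459515/197079 + A(-369, 647)) = (195905 - 275352)*(-459515/197079 + 205/317) = -79447*(-459515*1/197079 + 205/317) = -79447*(-459515/197079 + 205/317) = -79447*(-105265060/62474043) = 8362993221820/62474043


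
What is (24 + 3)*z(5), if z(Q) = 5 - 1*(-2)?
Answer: 189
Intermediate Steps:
z(Q) = 7 (z(Q) = 5 + 2 = 7)
(24 + 3)*z(5) = (24 + 3)*7 = 27*7 = 189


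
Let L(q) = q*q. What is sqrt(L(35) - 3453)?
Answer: 2*I*sqrt(557) ≈ 47.202*I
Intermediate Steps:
L(q) = q**2
sqrt(L(35) - 3453) = sqrt(35**2 - 3453) = sqrt(1225 - 3453) = sqrt(-2228) = 2*I*sqrt(557)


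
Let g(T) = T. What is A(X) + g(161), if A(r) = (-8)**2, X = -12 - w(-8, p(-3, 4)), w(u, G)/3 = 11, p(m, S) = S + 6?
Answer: 225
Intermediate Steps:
p(m, S) = 6 + S
w(u, G) = 33 (w(u, G) = 3*11 = 33)
X = -45 (X = -12 - 1*33 = -12 - 33 = -45)
A(r) = 64
A(X) + g(161) = 64 + 161 = 225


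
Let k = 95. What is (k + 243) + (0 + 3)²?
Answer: 347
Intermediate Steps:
(k + 243) + (0 + 3)² = (95 + 243) + (0 + 3)² = 338 + 3² = 338 + 9 = 347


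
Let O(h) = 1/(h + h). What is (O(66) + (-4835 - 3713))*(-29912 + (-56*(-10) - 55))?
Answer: 33180947345/132 ≈ 2.5137e+8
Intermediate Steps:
O(h) = 1/(2*h)
(O(66) + (-4835 - 3713))*(-29912 + (-56*(-10) - 55)) = ((½)/66 + (-4835 - 3713))*(-29912 + (-56*(-10) - 55)) = ((½)*(1/66) - 8548)*(-29912 + (560 - 55)) = (1/132 - 8548)*(-29912 + 505) = -1128335/132*(-29407) = 33180947345/132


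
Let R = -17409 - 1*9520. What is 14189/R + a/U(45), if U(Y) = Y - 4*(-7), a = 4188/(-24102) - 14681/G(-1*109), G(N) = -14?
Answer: 218512164737/15793373778 ≈ 13.836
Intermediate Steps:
a = 58963805/56238 (a = 4188/(-24102) - 14681/(-14) = 4188*(-1/24102) - 14681*(-1/14) = -698/4017 + 14681/14 = 58963805/56238 ≈ 1048.5)
R = -26929 (R = -17409 - 9520 = -26929)
U(Y) = 28 + Y (U(Y) = Y + 28 = 28 + Y)
14189/R + a/U(45) = 14189/(-26929) + 58963805/(56238*(28 + 45)) = 14189*(-1/26929) + (58963805/56238)/73 = -2027/3847 + (58963805/56238)*(1/73) = -2027/3847 + 58963805/4105374 = 218512164737/15793373778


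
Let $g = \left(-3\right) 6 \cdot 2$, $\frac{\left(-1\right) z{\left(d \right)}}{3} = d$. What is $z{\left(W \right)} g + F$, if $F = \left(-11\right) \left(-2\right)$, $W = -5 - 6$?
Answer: $-1166$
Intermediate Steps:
$W = -11$ ($W = -5 - 6 = -11$)
$z{\left(d \right)} = - 3 d$
$F = 22$
$g = -36$ ($g = \left(-18\right) 2 = -36$)
$z{\left(W \right)} g + F = \left(-3\right) \left(-11\right) \left(-36\right) + 22 = 33 \left(-36\right) + 22 = -1188 + 22 = -1166$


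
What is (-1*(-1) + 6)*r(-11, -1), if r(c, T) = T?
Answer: -7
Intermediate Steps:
(-1*(-1) + 6)*r(-11, -1) = (-1*(-1) + 6)*(-1) = (1 + 6)*(-1) = 7*(-1) = -7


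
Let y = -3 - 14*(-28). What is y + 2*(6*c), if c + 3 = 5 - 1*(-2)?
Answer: 437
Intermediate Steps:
c = 4 (c = -3 + (5 - 1*(-2)) = -3 + (5 + 2) = -3 + 7 = 4)
y = 389 (y = -3 + 392 = 389)
y + 2*(6*c) = 389 + 2*(6*4) = 389 + 2*24 = 389 + 48 = 437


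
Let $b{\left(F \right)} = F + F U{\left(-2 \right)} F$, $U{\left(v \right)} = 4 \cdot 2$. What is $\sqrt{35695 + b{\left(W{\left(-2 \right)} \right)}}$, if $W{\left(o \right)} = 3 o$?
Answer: $\sqrt{35977} \approx 189.68$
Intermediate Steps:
$U{\left(v \right)} = 8$
$b{\left(F \right)} = F + 8 F^{2}$ ($b{\left(F \right)} = F + F 8 F = F + 8 F F = F + 8 F^{2}$)
$\sqrt{35695 + b{\left(W{\left(-2 \right)} \right)}} = \sqrt{35695 + 3 \left(-2\right) \left(1 + 8 \cdot 3 \left(-2\right)\right)} = \sqrt{35695 - 6 \left(1 + 8 \left(-6\right)\right)} = \sqrt{35695 - 6 \left(1 - 48\right)} = \sqrt{35695 - -282} = \sqrt{35695 + 282} = \sqrt{35977}$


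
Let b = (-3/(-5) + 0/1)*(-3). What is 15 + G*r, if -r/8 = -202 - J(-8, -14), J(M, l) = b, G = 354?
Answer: 2834907/5 ≈ 5.6698e+5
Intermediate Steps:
b = -9/5 (b = (-3*(-⅕) + 0*1)*(-3) = (⅗ + 0)*(-3) = (⅗)*(-3) = -9/5 ≈ -1.8000)
J(M, l) = -9/5
r = 8008/5 (r = -8*(-202 - 1*(-9/5)) = -8*(-202 + 9/5) = -8*(-1001/5) = 8008/5 ≈ 1601.6)
15 + G*r = 15 + 354*(8008/5) = 15 + 2834832/5 = 2834907/5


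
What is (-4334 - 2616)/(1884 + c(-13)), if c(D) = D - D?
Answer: -3475/942 ≈ -3.6890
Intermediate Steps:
c(D) = 0
(-4334 - 2616)/(1884 + c(-13)) = (-4334 - 2616)/(1884 + 0) = -6950/1884 = -6950*1/1884 = -3475/942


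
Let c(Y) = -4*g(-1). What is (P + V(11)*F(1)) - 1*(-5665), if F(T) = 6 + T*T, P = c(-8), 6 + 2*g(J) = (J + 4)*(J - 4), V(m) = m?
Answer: 5784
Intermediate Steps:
g(J) = -3 + (-4 + J)*(4 + J)/2 (g(J) = -3 + ((J + 4)*(J - 4))/2 = -3 + ((4 + J)*(-4 + J))/2 = -3 + ((-4 + J)*(4 + J))/2 = -3 + (-4 + J)*(4 + J)/2)
c(Y) = 42 (c(Y) = -4*(-11 + (½)*(-1)²) = -4*(-11 + (½)*1) = -4*(-11 + ½) = -4*(-21/2) = 42)
P = 42
F(T) = 6 + T²
(P + V(11)*F(1)) - 1*(-5665) = (42 + 11*(6 + 1²)) - 1*(-5665) = (42 + 11*(6 + 1)) + 5665 = (42 + 11*7) + 5665 = (42 + 77) + 5665 = 119 + 5665 = 5784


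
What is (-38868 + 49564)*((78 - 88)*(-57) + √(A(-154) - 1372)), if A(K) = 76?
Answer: 6096720 + 385056*I ≈ 6.0967e+6 + 3.8506e+5*I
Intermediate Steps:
(-38868 + 49564)*((78 - 88)*(-57) + √(A(-154) - 1372)) = (-38868 + 49564)*((78 - 88)*(-57) + √(76 - 1372)) = 10696*(-10*(-57) + √(-1296)) = 10696*(570 + 36*I) = 6096720 + 385056*I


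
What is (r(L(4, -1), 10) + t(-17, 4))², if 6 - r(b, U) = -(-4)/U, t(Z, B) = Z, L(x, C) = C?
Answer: 3249/25 ≈ 129.96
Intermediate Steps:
r(b, U) = 6 - 4/U (r(b, U) = 6 - (-2)*(-2/U) = 6 - 4/U)
(r(L(4, -1), 10) + t(-17, 4))² = ((6 - 4/10) - 17)² = ((6 - 4*⅒) - 17)² = ((6 - ⅖) - 17)² = (28/5 - 17)² = (-57/5)² = 3249/25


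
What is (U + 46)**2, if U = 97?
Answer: 20449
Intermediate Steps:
(U + 46)**2 = (97 + 46)**2 = 143**2 = 20449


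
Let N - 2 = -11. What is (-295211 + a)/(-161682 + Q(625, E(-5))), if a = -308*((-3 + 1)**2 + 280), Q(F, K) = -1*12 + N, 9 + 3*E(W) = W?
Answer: 127561/53901 ≈ 2.3666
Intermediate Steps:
N = -9 (N = 2 - 11 = -9)
E(W) = -3 + W/3
Q(F, K) = -21 (Q(F, K) = -1*12 - 9 = -12 - 9 = -21)
a = -87472 (a = -308*((-2)**2 + 280) = -308*(4 + 280) = -308*284 = -87472)
(-295211 + a)/(-161682 + Q(625, E(-5))) = (-295211 - 87472)/(-161682 - 21) = -382683/(-161703) = -382683*(-1/161703) = 127561/53901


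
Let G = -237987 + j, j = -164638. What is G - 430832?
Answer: -833457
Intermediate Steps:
G = -402625 (G = -237987 - 164638 = -402625)
G - 430832 = -402625 - 430832 = -833457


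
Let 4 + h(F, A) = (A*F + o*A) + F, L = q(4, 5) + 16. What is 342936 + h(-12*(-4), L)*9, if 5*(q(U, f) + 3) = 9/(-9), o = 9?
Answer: 1749492/5 ≈ 3.4990e+5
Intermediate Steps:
q(U, f) = -16/5 (q(U, f) = -3 + (9/(-9))/5 = -3 + (9*(-1/9))/5 = -3 + (1/5)*(-1) = -3 - 1/5 = -16/5)
L = 64/5 (L = -16/5 + 16 = 64/5 ≈ 12.800)
h(F, A) = -4 + F + 9*A + A*F (h(F, A) = -4 + ((A*F + 9*A) + F) = -4 + ((9*A + A*F) + F) = -4 + (F + 9*A + A*F) = -4 + F + 9*A + A*F)
342936 + h(-12*(-4), L)*9 = 342936 + (-4 - 12*(-4) + 9*(64/5) + 64*(-12*(-4))/5)*9 = 342936 + (-4 + 48 + 576/5 + (64/5)*48)*9 = 342936 + (-4 + 48 + 576/5 + 3072/5)*9 = 342936 + (3868/5)*9 = 342936 + 34812/5 = 1749492/5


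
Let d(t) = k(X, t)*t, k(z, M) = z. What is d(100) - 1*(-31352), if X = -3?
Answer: 31052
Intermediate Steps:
d(t) = -3*t
d(100) - 1*(-31352) = -3*100 - 1*(-31352) = -300 + 31352 = 31052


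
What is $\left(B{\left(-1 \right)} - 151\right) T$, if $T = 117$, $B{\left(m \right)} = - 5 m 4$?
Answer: $-15327$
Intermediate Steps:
$B{\left(m \right)} = - 20 m$
$\left(B{\left(-1 \right)} - 151\right) T = \left(\left(-20\right) \left(-1\right) - 151\right) 117 = \left(20 - 151\right) 117 = \left(-131\right) 117 = -15327$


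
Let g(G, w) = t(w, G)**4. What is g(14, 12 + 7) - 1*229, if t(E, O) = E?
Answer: 130092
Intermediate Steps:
g(G, w) = w**4
g(14, 12 + 7) - 1*229 = (12 + 7)**4 - 1*229 = 19**4 - 229 = 130321 - 229 = 130092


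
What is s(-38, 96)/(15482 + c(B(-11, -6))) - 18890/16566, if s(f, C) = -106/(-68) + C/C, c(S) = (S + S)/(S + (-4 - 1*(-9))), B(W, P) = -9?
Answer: -4972459124/4361339103 ≈ -1.1401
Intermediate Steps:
c(S) = 2*S/(5 + S) (c(S) = (2*S)/(S + (-4 + 9)) = (2*S)/(S + 5) = (2*S)/(5 + S) = 2*S/(5 + S))
s(f, C) = 87/34 (s(f, C) = -106*(-1/68) + 1 = 53/34 + 1 = 87/34)
s(-38, 96)/(15482 + c(B(-11, -6))) - 18890/16566 = 87/(34*(15482 + 2*(-9)/(5 - 9))) - 18890/16566 = 87/(34*(15482 + 2*(-9)/(-4))) - 18890*1/16566 = 87/(34*(15482 + 2*(-9)*(-¼))) - 9445/8283 = 87/(34*(15482 + 9/2)) - 9445/8283 = 87/(34*(30973/2)) - 9445/8283 = (87/34)*(2/30973) - 9445/8283 = 87/526541 - 9445/8283 = -4972459124/4361339103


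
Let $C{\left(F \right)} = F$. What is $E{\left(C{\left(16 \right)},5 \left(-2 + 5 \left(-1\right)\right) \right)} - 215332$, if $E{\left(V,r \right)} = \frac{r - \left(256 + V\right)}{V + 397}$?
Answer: $- \frac{88932423}{413} \approx -2.1533 \cdot 10^{5}$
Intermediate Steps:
$E{\left(V,r \right)} = \frac{-256 + r - V}{397 + V}$
$E{\left(C{\left(16 \right)},5 \left(-2 + 5 \left(-1\right)\right) \right)} - 215332 = \frac{-256 + 5 \left(-2 + 5 \left(-1\right)\right) - 16}{397 + 16} - 215332 = \frac{-256 + 5 \left(-2 - 5\right) - 16}{413} - 215332 = \frac{-256 + 5 \left(-7\right) - 16}{413} - 215332 = \frac{-256 - 35 - 16}{413} - 215332 = \frac{1}{413} \left(-307\right) - 215332 = - \frac{307}{413} - 215332 = - \frac{88932423}{413}$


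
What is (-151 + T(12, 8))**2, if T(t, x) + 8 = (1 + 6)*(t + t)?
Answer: 81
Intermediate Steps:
T(t, x) = -8 + 14*t (T(t, x) = -8 + (1 + 6)*(t + t) = -8 + 7*(2*t) = -8 + 14*t)
(-151 + T(12, 8))**2 = (-151 + (-8 + 14*12))**2 = (-151 + (-8 + 168))**2 = (-151 + 160)**2 = 9**2 = 81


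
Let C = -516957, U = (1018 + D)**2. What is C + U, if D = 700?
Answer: 2434567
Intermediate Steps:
U = 2951524 (U = (1018 + 700)**2 = 1718**2 = 2951524)
C + U = -516957 + 2951524 = 2434567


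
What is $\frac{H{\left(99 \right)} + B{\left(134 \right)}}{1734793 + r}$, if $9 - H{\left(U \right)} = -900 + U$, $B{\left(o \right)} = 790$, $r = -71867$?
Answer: $\frac{800}{831463} \approx 0.00096216$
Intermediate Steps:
$H{\left(U \right)} = 909 - U$ ($H{\left(U \right)} = 9 - \left(-900 + U\right) = 909 - U$)
$\frac{H{\left(99 \right)} + B{\left(134 \right)}}{1734793 + r} = \frac{\left(909 - 99\right) + 790}{1734793 - 71867} = \frac{\left(909 - 99\right) + 790}{1662926} = \left(810 + 790\right) \frac{1}{1662926} = 1600 \cdot \frac{1}{1662926} = \frac{800}{831463}$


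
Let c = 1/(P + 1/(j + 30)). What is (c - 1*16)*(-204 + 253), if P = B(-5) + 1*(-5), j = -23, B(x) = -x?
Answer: -441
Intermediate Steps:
P = 0 (P = -1*(-5) + 1*(-5) = 5 - 5 = 0)
c = 7 (c = 1/(0 + 1/(-23 + 30)) = 1/(0 + 1/7) = 1/(0 + ⅐) = 1/(⅐) = 7)
(c - 1*16)*(-204 + 253) = (7 - 1*16)*(-204 + 253) = (7 - 16)*49 = -9*49 = -441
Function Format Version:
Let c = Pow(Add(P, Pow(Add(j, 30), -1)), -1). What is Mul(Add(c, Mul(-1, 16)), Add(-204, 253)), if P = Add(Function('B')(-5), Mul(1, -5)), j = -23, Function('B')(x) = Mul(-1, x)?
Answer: -441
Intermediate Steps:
P = 0 (P = Add(Mul(-1, -5), Mul(1, -5)) = Add(5, -5) = 0)
c = 7 (c = Pow(Add(0, Pow(Add(-23, 30), -1)), -1) = Pow(Add(0, Pow(7, -1)), -1) = Pow(Add(0, Rational(1, 7)), -1) = Pow(Rational(1, 7), -1) = 7)
Mul(Add(c, Mul(-1, 16)), Add(-204, 253)) = Mul(Add(7, Mul(-1, 16)), Add(-204, 253)) = Mul(Add(7, -16), 49) = Mul(-9, 49) = -441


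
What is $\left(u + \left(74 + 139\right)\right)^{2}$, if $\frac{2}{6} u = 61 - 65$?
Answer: $40401$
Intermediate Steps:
$u = -12$ ($u = 3 \left(61 - 65\right) = 3 \left(-4\right) = -12$)
$\left(u + \left(74 + 139\right)\right)^{2} = \left(-12 + \left(74 + 139\right)\right)^{2} = \left(-12 + 213\right)^{2} = 201^{2} = 40401$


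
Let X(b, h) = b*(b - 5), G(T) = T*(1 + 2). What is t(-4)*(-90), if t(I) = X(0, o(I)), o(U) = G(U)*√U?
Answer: 0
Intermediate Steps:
G(T) = 3*T (G(T) = T*3 = 3*T)
o(U) = 3*U^(3/2) (o(U) = (3*U)*√U = 3*U^(3/2))
X(b, h) = b*(-5 + b)
t(I) = 0 (t(I) = 0*(-5 + 0) = 0*(-5) = 0)
t(-4)*(-90) = 0*(-90) = 0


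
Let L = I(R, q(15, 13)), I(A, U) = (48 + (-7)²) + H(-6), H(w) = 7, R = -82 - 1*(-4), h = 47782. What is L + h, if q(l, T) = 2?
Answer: 47886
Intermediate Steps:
R = -78 (R = -82 + 4 = -78)
I(A, U) = 104 (I(A, U) = (48 + (-7)²) + 7 = (48 + 49) + 7 = 97 + 7 = 104)
L = 104
L + h = 104 + 47782 = 47886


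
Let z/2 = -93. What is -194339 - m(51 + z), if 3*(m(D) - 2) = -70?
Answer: -582953/3 ≈ -1.9432e+5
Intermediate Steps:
z = -186 (z = 2*(-93) = -186)
m(D) = -64/3 (m(D) = 2 + (⅓)*(-70) = 2 - 70/3 = -64/3)
-194339 - m(51 + z) = -194339 - 1*(-64/3) = -194339 + 64/3 = -582953/3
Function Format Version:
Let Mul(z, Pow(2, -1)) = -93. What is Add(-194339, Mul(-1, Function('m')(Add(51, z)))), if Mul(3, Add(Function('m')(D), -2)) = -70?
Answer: Rational(-582953, 3) ≈ -1.9432e+5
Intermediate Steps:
z = -186 (z = Mul(2, -93) = -186)
Function('m')(D) = Rational(-64, 3) (Function('m')(D) = Add(2, Mul(Rational(1, 3), -70)) = Add(2, Rational(-70, 3)) = Rational(-64, 3))
Add(-194339, Mul(-1, Function('m')(Add(51, z)))) = Add(-194339, Mul(-1, Rational(-64, 3))) = Add(-194339, Rational(64, 3)) = Rational(-582953, 3)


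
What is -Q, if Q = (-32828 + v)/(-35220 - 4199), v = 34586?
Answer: 1758/39419 ≈ 0.044598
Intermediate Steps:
Q = -1758/39419 (Q = (-32828 + 34586)/(-35220 - 4199) = 1758/(-39419) = 1758*(-1/39419) = -1758/39419 ≈ -0.044598)
-Q = -1*(-1758/39419) = 1758/39419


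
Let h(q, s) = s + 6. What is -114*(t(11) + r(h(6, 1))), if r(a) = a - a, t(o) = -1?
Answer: 114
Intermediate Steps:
h(q, s) = 6 + s
r(a) = 0
-114*(t(11) + r(h(6, 1))) = -114*(-1 + 0) = -114*(-1) = 114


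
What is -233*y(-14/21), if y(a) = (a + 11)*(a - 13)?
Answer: 296143/9 ≈ 32905.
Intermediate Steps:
y(a) = (-13 + a)*(11 + a) (y(a) = (11 + a)*(-13 + a) = (-13 + a)*(11 + a))
-233*y(-14/21) = -233*(-143 + (-14/21)**2 - (-28)/21) = -233*(-143 + (-14*1/21)**2 - (-28)/21) = -233*(-143 + (-2/3)**2 - 2*(-2/3)) = -233*(-143 + 4/9 + 4/3) = -233*(-1271/9) = 296143/9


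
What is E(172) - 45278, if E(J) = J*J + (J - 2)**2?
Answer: 13206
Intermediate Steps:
E(J) = J**2 + (-2 + J)**2
E(172) - 45278 = (172**2 + (-2 + 172)**2) - 45278 = (29584 + 170**2) - 45278 = (29584 + 28900) - 45278 = 58484 - 45278 = 13206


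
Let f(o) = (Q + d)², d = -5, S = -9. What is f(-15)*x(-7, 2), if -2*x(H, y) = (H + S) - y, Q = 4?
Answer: 9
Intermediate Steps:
f(o) = 1 (f(o) = (4 - 5)² = (-1)² = 1)
x(H, y) = 9/2 + y/2 - H/2 (x(H, y) = -((H - 9) - y)/2 = -((-9 + H) - y)/2 = -(-9 + H - y)/2 = 9/2 + y/2 - H/2)
f(-15)*x(-7, 2) = 1*(9/2 + (½)*2 - ½*(-7)) = 1*(9/2 + 1 + 7/2) = 1*9 = 9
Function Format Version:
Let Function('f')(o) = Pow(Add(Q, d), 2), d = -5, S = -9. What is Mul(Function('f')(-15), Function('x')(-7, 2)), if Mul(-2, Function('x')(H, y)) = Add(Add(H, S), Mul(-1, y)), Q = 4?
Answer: 9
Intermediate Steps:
Function('f')(o) = 1 (Function('f')(o) = Pow(Add(4, -5), 2) = Pow(-1, 2) = 1)
Function('x')(H, y) = Add(Rational(9, 2), Mul(Rational(1, 2), y), Mul(Rational(-1, 2), H)) (Function('x')(H, y) = Mul(Rational(-1, 2), Add(Add(H, -9), Mul(-1, y))) = Mul(Rational(-1, 2), Add(Add(-9, H), Mul(-1, y))) = Mul(Rational(-1, 2), Add(-9, H, Mul(-1, y))) = Add(Rational(9, 2), Mul(Rational(1, 2), y), Mul(Rational(-1, 2), H)))
Mul(Function('f')(-15), Function('x')(-7, 2)) = Mul(1, Add(Rational(9, 2), Mul(Rational(1, 2), 2), Mul(Rational(-1, 2), -7))) = Mul(1, Add(Rational(9, 2), 1, Rational(7, 2))) = Mul(1, 9) = 9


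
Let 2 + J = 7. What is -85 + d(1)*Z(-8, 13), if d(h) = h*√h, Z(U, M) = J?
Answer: -80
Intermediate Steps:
J = 5 (J = -2 + 7 = 5)
Z(U, M) = 5
d(h) = h^(3/2)
-85 + d(1)*Z(-8, 13) = -85 + 1^(3/2)*5 = -85 + 1*5 = -85 + 5 = -80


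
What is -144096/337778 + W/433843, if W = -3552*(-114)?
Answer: 37130364528/73271310427 ≈ 0.50675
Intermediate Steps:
W = 404928
-144096/337778 + W/433843 = -144096/337778 + 404928/433843 = -144096*1/337778 + 404928*(1/433843) = -72048/168889 + 404928/433843 = 37130364528/73271310427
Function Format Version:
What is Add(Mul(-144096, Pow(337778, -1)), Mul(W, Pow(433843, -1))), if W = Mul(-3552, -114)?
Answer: Rational(37130364528, 73271310427) ≈ 0.50675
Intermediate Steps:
W = 404928
Add(Mul(-144096, Pow(337778, -1)), Mul(W, Pow(433843, -1))) = Add(Mul(-144096, Pow(337778, -1)), Mul(404928, Pow(433843, -1))) = Add(Mul(-144096, Rational(1, 337778)), Mul(404928, Rational(1, 433843))) = Add(Rational(-72048, 168889), Rational(404928, 433843)) = Rational(37130364528, 73271310427)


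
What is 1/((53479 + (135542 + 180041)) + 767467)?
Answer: 1/1136529 ≈ 8.7987e-7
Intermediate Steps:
1/((53479 + (135542 + 180041)) + 767467) = 1/((53479 + 315583) + 767467) = 1/(369062 + 767467) = 1/1136529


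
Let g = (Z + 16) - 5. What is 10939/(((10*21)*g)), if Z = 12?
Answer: 10939/4830 ≈ 2.2648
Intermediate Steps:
g = 23 (g = (12 + 16) - 5 = 28 - 5 = 23)
10939/(((10*21)*g)) = 10939/(((10*21)*23)) = 10939/((210*23)) = 10939/4830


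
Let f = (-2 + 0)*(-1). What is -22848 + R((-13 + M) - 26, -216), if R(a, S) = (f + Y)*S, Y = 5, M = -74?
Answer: -24360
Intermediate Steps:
f = 2 (f = -2*(-1) = 2)
R(a, S) = 7*S (R(a, S) = (2 + 5)*S = 7*S)
-22848 + R((-13 + M) - 26, -216) = -22848 + 7*(-216) = -22848 - 1512 = -24360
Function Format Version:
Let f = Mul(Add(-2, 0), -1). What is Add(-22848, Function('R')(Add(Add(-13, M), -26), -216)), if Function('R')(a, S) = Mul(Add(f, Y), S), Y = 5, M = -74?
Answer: -24360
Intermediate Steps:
f = 2 (f = Mul(-2, -1) = 2)
Function('R')(a, S) = Mul(7, S) (Function('R')(a, S) = Mul(Add(2, 5), S) = Mul(7, S))
Add(-22848, Function('R')(Add(Add(-13, M), -26), -216)) = Add(-22848, Mul(7, -216)) = Add(-22848, -1512) = -24360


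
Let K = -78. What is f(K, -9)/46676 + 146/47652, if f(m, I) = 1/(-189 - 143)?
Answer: 565607855/184608994416 ≈ 0.0030638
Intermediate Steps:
f(m, I) = -1/332 (f(m, I) = 1/(-332) = -1/332)
f(K, -9)/46676 + 146/47652 = -1/332/46676 + 146/47652 = -1/332*1/46676 + 146*(1/47652) = -1/15496432 + 73/23826 = 565607855/184608994416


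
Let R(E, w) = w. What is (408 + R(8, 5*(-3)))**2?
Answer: 154449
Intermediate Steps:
(408 + R(8, 5*(-3)))**2 = (408 + 5*(-3))**2 = (408 - 15)**2 = 393**2 = 154449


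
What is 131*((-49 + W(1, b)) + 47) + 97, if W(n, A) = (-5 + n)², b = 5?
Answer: 1931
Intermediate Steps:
131*((-49 + W(1, b)) + 47) + 97 = 131*((-49 + (-5 + 1)²) + 47) + 97 = 131*((-49 + (-4)²) + 47) + 97 = 131*((-49 + 16) + 47) + 97 = 131*(-33 + 47) + 97 = 131*14 + 97 = 1834 + 97 = 1931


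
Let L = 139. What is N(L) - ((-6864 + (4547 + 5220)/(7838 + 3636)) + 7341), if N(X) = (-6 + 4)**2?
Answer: -5436969/11474 ≈ -473.85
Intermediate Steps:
N(X) = 4 (N(X) = (-2)**2 = 4)
N(L) - ((-6864 + (4547 + 5220)/(7838 + 3636)) + 7341) = 4 - ((-6864 + (4547 + 5220)/(7838 + 3636)) + 7341) = 4 - ((-6864 + 9767/11474) + 7341) = 4 - (-78747769/11474 + 7341) = 4 - 1*5482865/11474 = 4 - 5482865/11474 = -5436969/11474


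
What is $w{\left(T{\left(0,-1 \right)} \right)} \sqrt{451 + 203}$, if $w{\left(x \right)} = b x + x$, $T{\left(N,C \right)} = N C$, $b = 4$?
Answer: $0$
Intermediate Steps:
$T{\left(N,C \right)} = C N$
$w{\left(x \right)} = 5 x$ ($w{\left(x \right)} = 4 x + x = 5 x$)
$w{\left(T{\left(0,-1 \right)} \right)} \sqrt{451 + 203} = 5 \left(\left(-1\right) 0\right) \sqrt{451 + 203} = 5 \cdot 0 \sqrt{654} = 0 \sqrt{654} = 0$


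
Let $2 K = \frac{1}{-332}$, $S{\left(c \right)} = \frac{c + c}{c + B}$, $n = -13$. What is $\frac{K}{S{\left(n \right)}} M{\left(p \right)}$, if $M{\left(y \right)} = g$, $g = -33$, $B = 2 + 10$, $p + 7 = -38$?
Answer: $\frac{33}{17264} \approx 0.0019115$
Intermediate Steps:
$p = -45$ ($p = -7 - 38 = -45$)
$B = 12$
$M{\left(y \right)} = -33$
$S{\left(c \right)} = \frac{2 c}{12 + c}$ ($S{\left(c \right)} = \frac{c + c}{c + 12} = \frac{2 c}{12 + c}$)
$K = - \frac{1}{664}$ ($K = \frac{1}{2 \left(-332\right)} = \frac{1}{2} \left(- \frac{1}{332}\right) = - \frac{1}{664} \approx -0.001506$)
$\frac{K}{S{\left(n \right)}} M{\left(p \right)} = - \frac{1}{664 \cdot 2 \left(-13\right) \frac{1}{12 - 13}} \left(-33\right) = - \frac{1}{664 \cdot 2 \left(-13\right) \frac{1}{-1}} \left(-33\right) = - \frac{1}{664 \cdot 2 \left(-13\right) \left(-1\right)} \left(-33\right) = - \frac{1}{664 \cdot 26} \left(-33\right) = \left(- \frac{1}{664}\right) \frac{1}{26} \left(-33\right) = \left(- \frac{1}{17264}\right) \left(-33\right) = \frac{33}{17264}$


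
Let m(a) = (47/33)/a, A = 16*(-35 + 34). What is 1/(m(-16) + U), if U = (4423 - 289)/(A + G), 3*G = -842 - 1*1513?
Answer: -15664/82237 ≈ -0.19047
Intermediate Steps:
A = -16 (A = 16*(-1) = -16)
G = -785 (G = (-842 - 1*1513)/3 = (-842 - 1513)/3 = (1/3)*(-2355) = -785)
m(a) = 47/(33*a) (m(a) = (47*(1/33))/a = 47/(33*a))
U = -1378/267 (U = (4423 - 289)/(-16 - 785) = 4134/(-801) = 4134*(-1/801) = -1378/267 ≈ -5.1610)
1/(m(-16) + U) = 1/((47/33)/(-16) - 1378/267) = 1/((47/33)*(-1/16) - 1378/267) = 1/(-47/528 - 1378/267) = 1/(-82237/15664) = -15664/82237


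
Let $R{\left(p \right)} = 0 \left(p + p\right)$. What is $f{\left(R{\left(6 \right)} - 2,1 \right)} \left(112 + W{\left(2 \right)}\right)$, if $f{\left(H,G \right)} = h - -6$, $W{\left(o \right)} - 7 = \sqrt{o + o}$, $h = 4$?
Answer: $1210$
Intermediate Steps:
$W{\left(o \right)} = 7 + \sqrt{2} \sqrt{o}$ ($W{\left(o \right)} = 7 + \sqrt{o + o} = 7 + \sqrt{2 o} = 7 + \sqrt{2} \sqrt{o}$)
$R{\left(p \right)} = 0$ ($R{\left(p \right)} = 0 \cdot 2 p = 0$)
$f{\left(H,G \right)} = 10$ ($f{\left(H,G \right)} = 4 - -6 = 4 + 6 = 10$)
$f{\left(R{\left(6 \right)} - 2,1 \right)} \left(112 + W{\left(2 \right)}\right) = 10 \left(112 + \left(7 + \sqrt{2} \sqrt{2}\right)\right) = 10 \left(112 + \left(7 + 2\right)\right) = 10 \left(112 + 9\right) = 10 \cdot 121 = 1210$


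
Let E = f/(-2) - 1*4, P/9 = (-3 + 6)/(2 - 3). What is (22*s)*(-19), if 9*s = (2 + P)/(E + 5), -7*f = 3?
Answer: 146300/153 ≈ 956.21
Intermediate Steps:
f = -3/7 (f = -⅐*3 = -3/7 ≈ -0.42857)
P = -27 (P = 9*((-3 + 6)/(2 - 3)) = 9*(3/(-1)) = 9*(3*(-1)) = 9*(-3) = -27)
E = -53/14 (E = -3/7/(-2) - 1*4 = -3/7*(-½) - 4 = 3/14 - 4 = -53/14 ≈ -3.7857)
s = -350/153 (s = ((2 - 27)/(-53/14 + 5))/9 = (-25/17/14)/9 = (-25*14/17)/9 = (⅑)*(-350/17) = -350/153 ≈ -2.2876)
(22*s)*(-19) = (22*(-350/153))*(-19) = -7700/153*(-19) = 146300/153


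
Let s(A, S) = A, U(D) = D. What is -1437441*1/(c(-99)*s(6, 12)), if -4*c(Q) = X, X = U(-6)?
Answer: -479147/3 ≈ -1.5972e+5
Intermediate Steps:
X = -6
c(Q) = 3/2 (c(Q) = -¼*(-6) = 3/2)
-1437441*1/(c(-99)*s(6, 12)) = -1437441/((3/2)*6) = -1437441/9 = -1437441*⅑ = -479147/3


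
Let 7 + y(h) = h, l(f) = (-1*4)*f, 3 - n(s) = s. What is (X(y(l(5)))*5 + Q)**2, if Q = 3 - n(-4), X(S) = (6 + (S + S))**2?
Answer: 132618256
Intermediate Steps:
n(s) = 3 - s
l(f) = -4*f
y(h) = -7 + h
X(S) = (6 + 2*S)**2
Q = -4 (Q = 3 - (3 - 1*(-4)) = 3 - (3 + 4) = 3 - 1*7 = 3 - 7 = -4)
(X(y(l(5)))*5 + Q)**2 = ((4*(3 + (-7 - 4*5))**2)*5 - 4)**2 = ((4*(3 + (-7 - 20))**2)*5 - 4)**2 = ((4*(3 - 27)**2)*5 - 4)**2 = ((4*(-24)**2)*5 - 4)**2 = ((4*576)*5 - 4)**2 = (2304*5 - 4)**2 = (11520 - 4)**2 = 11516**2 = 132618256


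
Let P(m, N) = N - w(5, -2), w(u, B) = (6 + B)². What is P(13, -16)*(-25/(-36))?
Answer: -200/9 ≈ -22.222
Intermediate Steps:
P(m, N) = -16 + N (P(m, N) = N - (6 - 2)² = N - 1*4² = N - 1*16 = N - 16 = -16 + N)
P(13, -16)*(-25/(-36)) = (-16 - 16)*(-25/(-36)) = -(-800)*(-1)/36 = -32*25/36 = -200/9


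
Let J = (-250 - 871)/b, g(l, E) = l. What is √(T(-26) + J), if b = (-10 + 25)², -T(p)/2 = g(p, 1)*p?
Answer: I*√305321/15 ≈ 36.837*I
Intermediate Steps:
T(p) = -2*p² (T(p) = -2*p*p = -2*p²)
b = 225 (b = 15² = 225)
J = -1121/225 (J = (-250 - 871)/225 = -1121*1/225 = -1121/225 ≈ -4.9822)
√(T(-26) + J) = √(-2*(-26)² - 1121/225) = √(-2*676 - 1121/225) = √(-1352 - 1121/225) = √(-305321/225) = I*√305321/15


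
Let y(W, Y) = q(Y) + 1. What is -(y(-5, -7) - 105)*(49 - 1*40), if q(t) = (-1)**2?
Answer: 927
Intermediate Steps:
q(t) = 1
y(W, Y) = 2 (y(W, Y) = 1 + 1 = 2)
-(y(-5, -7) - 105)*(49 - 1*40) = -(2 - 105)*(49 - 1*40) = -(-103)*(49 - 40) = -(-103)*9 = -1*(-927) = 927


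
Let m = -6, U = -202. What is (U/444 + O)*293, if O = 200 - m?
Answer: 13369883/222 ≈ 60225.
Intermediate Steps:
O = 206 (O = 200 - 1*(-6) = 200 + 6 = 206)
(U/444 + O)*293 = (-202/444 + 206)*293 = (-202*1/444 + 206)*293 = (-101/222 + 206)*293 = (45631/222)*293 = 13369883/222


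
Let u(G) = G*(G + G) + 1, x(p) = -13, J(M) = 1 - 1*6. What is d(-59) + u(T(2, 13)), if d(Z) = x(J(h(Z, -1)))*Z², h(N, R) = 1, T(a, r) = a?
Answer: -45244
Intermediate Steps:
J(M) = -5 (J(M) = 1 - 6 = -5)
u(G) = 1 + 2*G² (u(G) = G*(2*G) + 1 = 2*G² + 1 = 1 + 2*G²)
d(Z) = -13*Z²
d(-59) + u(T(2, 13)) = -13*(-59)² + (1 + 2*2²) = -13*3481 + (1 + 2*4) = -45253 + (1 + 8) = -45253 + 9 = -45244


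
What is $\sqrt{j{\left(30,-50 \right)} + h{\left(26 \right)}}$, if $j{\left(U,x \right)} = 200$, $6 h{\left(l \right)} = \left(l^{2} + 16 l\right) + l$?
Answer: $\frac{\sqrt{3477}}{3} \approx 19.655$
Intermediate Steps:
$h{\left(l \right)} = \frac{l^{2}}{6} + \frac{17 l}{6}$ ($h{\left(l \right)} = \frac{\left(l^{2} + 16 l\right) + l}{6} = \frac{l^{2} + 17 l}{6} = \frac{l^{2}}{6} + \frac{17 l}{6}$)
$\sqrt{j{\left(30,-50 \right)} + h{\left(26 \right)}} = \sqrt{200 + \frac{1}{6} \cdot 26 \left(17 + 26\right)} = \sqrt{200 + \frac{1}{6} \cdot 26 \cdot 43} = \sqrt{200 + \frac{559}{3}} = \sqrt{\frac{1159}{3}} = \frac{\sqrt{3477}}{3}$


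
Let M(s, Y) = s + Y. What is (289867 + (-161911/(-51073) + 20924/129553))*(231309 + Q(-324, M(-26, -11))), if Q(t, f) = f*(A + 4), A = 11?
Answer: 442580065300336011132/6616660369 ≈ 6.6889e+10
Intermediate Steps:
M(s, Y) = Y + s
Q(t, f) = 15*f (Q(t, f) = f*(11 + 4) = f*15 = 15*f)
(289867 + (-161911/(-51073) + 20924/129553))*(231309 + Q(-324, M(-26, -11))) = (289867 + (-161911/(-51073) + 20924/129553))*(231309 + 15*(-11 - 26)) = (289867 + (-161911*(-1/51073) + 20924*(1/129553)))*(231309 + 15*(-37)) = (289867 + (161911/51073 + 20924/129553))*(231309 - 555) = (289867 + 22044707235/6616660369)*230754 = (1917973535888158/6616660369)*230754 = 442580065300336011132/6616660369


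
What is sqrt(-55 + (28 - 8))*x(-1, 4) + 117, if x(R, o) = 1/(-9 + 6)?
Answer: 117 - I*sqrt(35)/3 ≈ 117.0 - 1.972*I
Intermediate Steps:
x(R, o) = -1/3 (x(R, o) = 1/(-3) = -1/3)
sqrt(-55 + (28 - 8))*x(-1, 4) + 117 = sqrt(-55 + (28 - 8))*(-1/3) + 117 = sqrt(-55 + 20)*(-1/3) + 117 = sqrt(-35)*(-1/3) + 117 = (I*sqrt(35))*(-1/3) + 117 = -I*sqrt(35)/3 + 117 = 117 - I*sqrt(35)/3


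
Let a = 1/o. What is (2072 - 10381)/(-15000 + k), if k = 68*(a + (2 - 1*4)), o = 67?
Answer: 556703/1014044 ≈ 0.54899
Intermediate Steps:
a = 1/67 ≈ 0.014925
k = -9044/67 (k = 68*(1/67 + (2 - 1*4)) = 68*(1/67 + (2 - 4)) = 68*(1/67 - 2) = 68*(-133/67) = -9044/67 ≈ -134.99)
(2072 - 10381)/(-15000 + k) = (2072 - 10381)/(-15000 - 9044/67) = -8309/(-1014044/67) = -8309*(-67/1014044) = 556703/1014044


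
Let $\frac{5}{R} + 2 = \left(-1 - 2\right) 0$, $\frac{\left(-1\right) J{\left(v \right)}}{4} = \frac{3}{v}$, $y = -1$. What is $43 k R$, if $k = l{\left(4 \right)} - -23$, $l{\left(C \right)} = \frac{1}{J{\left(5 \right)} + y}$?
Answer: $- \frac{41495}{17} \approx -2440.9$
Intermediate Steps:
$J{\left(v \right)} = - \frac{12}{v}$ ($J{\left(v \right)} = - 4 \frac{3}{v} = - \frac{12}{v}$)
$l{\left(C \right)} = - \frac{5}{17}$ ($l{\left(C \right)} = \frac{1}{- \frac{12}{5} - 1} = \frac{1}{- \frac{17}{5}} = - \frac{5}{17}$)
$R = - \frac{5}{2}$ ($R = \frac{5}{-2 + \left(-1 - 2\right) 0} = \frac{5}{-2 - 0} = \frac{5}{-2 + 0} = \frac{5}{-2} = 5 \left(- \frac{1}{2}\right) = - \frac{5}{2} \approx -2.5$)
$k = \frac{386}{17}$ ($k = - \frac{5}{17} - -23 = - \frac{5}{17} + 23 = \frac{386}{17} \approx 22.706$)
$43 k R = 43 \cdot \frac{386}{17} \left(- \frac{5}{2}\right) = \frac{16598}{17} \left(- \frac{5}{2}\right) = - \frac{41495}{17}$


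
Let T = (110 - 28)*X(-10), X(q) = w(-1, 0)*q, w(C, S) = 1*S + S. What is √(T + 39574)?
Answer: √39574 ≈ 198.93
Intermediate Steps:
w(C, S) = 2*S (w(C, S) = S + S = 2*S)
X(q) = 0 (X(q) = (2*0)*q = 0*q = 0)
T = 0 (T = (110 - 28)*0 = 82*0 = 0)
√(T + 39574) = √(0 + 39574) = √39574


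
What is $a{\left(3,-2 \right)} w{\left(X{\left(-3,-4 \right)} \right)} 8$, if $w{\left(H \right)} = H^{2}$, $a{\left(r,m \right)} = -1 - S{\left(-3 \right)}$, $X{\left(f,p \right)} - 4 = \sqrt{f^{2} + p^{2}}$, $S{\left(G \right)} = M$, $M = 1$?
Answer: $-1296$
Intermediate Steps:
$S{\left(G \right)} = 1$
$X{\left(f,p \right)} = 4 + \sqrt{f^{2} + p^{2}}$
$a{\left(r,m \right)} = -2$ ($a{\left(r,m \right)} = -1 - 1 = -2$)
$a{\left(3,-2 \right)} w{\left(X{\left(-3,-4 \right)} \right)} 8 = - 2 \left(4 + \sqrt{\left(-3\right)^{2} + \left(-4\right)^{2}}\right)^{2} \cdot 8 = - 2 \left(4 + \sqrt{9 + 16}\right)^{2} \cdot 8 = - 2 \left(4 + \sqrt{25}\right)^{2} \cdot 8 = - 2 \left(4 + 5\right)^{2} \cdot 8 = - 2 \cdot 9^{2} \cdot 8 = \left(-2\right) 81 \cdot 8 = \left(-162\right) 8 = -1296$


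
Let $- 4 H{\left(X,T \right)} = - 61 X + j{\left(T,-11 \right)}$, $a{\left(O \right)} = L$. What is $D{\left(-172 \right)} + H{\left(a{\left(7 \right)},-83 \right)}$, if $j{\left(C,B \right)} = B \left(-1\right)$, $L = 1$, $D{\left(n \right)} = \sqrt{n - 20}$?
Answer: $\frac{25}{2} + 8 i \sqrt{3} \approx 12.5 + 13.856 i$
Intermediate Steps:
$D{\left(n \right)} = \sqrt{-20 + n}$
$j{\left(C,B \right)} = - B$
$a{\left(O \right)} = 1$
$H{\left(X,T \right)} = - \frac{11}{4} + \frac{61 X}{4}$ ($H{\left(X,T \right)} = - \frac{- 61 X - -11}{4} = - \frac{- 61 X + 11}{4} = - \frac{11 - 61 X}{4} = - \frac{11}{4} + \frac{61 X}{4}$)
$D{\left(-172 \right)} + H{\left(a{\left(7 \right)},-83 \right)} = \sqrt{-20 - 172} + \left(- \frac{11}{4} + \frac{61}{4} \cdot 1\right) = \sqrt{-192} + \left(- \frac{11}{4} + \frac{61}{4}\right) = 8 i \sqrt{3} + \frac{25}{2} = \frac{25}{2} + 8 i \sqrt{3}$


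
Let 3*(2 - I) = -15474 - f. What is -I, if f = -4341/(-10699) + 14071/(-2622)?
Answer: -434117839913/84158334 ≈ -5158.3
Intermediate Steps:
f = -139163527/28052778 (f = -4341*(-1/10699) + 14071*(-1/2622) = 4341/10699 - 14071/2622 = -139163527/28052778 ≈ -4.9608)
I = 434117839913/84158334 (I = 2 - (-15474 - 1*(-139163527/28052778))/3 = 2 - (-15474 + 139163527/28052778)/3 = 2 - ⅓*(-433949523245/28052778) = 2 + 433949523245/84158334 = 434117839913/84158334 ≈ 5158.3)
-I = -1*434117839913/84158334 = -434117839913/84158334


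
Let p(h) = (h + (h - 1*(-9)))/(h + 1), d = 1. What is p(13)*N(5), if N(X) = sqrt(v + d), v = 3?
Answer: 5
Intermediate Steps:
p(h) = (9 + 2*h)/(1 + h) (p(h) = (h + (h + 9))/(1 + h) = (h + (9 + h))/(1 + h) = (9 + 2*h)/(1 + h))
N(X) = 2 (N(X) = sqrt(3 + 1) = sqrt(4) = 2)
p(13)*N(5) = ((9 + 2*13)/(1 + 13))*2 = ((9 + 26)/14)*2 = ((1/14)*35)*2 = (5/2)*2 = 5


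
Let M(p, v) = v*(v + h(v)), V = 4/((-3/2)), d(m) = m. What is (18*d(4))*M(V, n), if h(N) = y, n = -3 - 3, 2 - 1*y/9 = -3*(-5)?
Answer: 53136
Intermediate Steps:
y = -117 (y = 18 - (-27)*(-5) = 18 - 9*15 = 18 - 135 = -117)
V = -8/3 (V = 4/((-3*½)) = 4/(-3/2) = 4*(-⅔) = -8/3 ≈ -2.6667)
n = -6
h(N) = -117
M(p, v) = v*(-117 + v) (M(p, v) = v*(v - 117) = v*(-117 + v))
(18*d(4))*M(V, n) = (18*4)*(-6*(-117 - 6)) = 72*(-6*(-123)) = 72*738 = 53136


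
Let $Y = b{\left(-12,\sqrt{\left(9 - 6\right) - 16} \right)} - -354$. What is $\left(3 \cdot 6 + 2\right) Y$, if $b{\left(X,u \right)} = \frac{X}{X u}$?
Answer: $7080 - \frac{20 i \sqrt{13}}{13} \approx 7080.0 - 5.547 i$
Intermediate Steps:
$b{\left(X,u \right)} = \frac{1}{u}$ ($b{\left(X,u \right)} = X \frac{1}{X u} = \frac{1}{u}$)
$Y = 354 - \frac{i \sqrt{13}}{13}$ ($Y = \frac{1}{\sqrt{\left(9 - 6\right) - 16}} - -354 = \frac{1}{\sqrt{3 - 16}} + 354 = \frac{1}{\sqrt{-13}} + 354 = \frac{1}{i \sqrt{13}} + 354 = - \frac{i \sqrt{13}}{13} + 354 = 354 - \frac{i \sqrt{13}}{13} \approx 354.0 - 0.27735 i$)
$\left(3 \cdot 6 + 2\right) Y = \left(3 \cdot 6 + 2\right) \left(354 - \frac{i \sqrt{13}}{13}\right) = \left(18 + 2\right) \left(354 - \frac{i \sqrt{13}}{13}\right) = 20 \left(354 - \frac{i \sqrt{13}}{13}\right) = 7080 - \frac{20 i \sqrt{13}}{13}$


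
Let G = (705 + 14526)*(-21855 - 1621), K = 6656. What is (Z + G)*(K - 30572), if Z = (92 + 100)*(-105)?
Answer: 8551957802256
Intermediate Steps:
G = -357562956 (G = 15231*(-23476) = -357562956)
Z = -20160 (Z = 192*(-105) = -20160)
(Z + G)*(K - 30572) = (-20160 - 357562956)*(6656 - 30572) = -357583116*(-23916) = 8551957802256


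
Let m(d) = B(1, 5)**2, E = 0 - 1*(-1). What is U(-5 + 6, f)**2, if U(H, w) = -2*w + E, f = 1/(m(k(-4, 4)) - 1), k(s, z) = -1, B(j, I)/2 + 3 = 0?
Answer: 1089/1225 ≈ 0.88898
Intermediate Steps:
B(j, I) = -6 (B(j, I) = -6 + 2*0 = -6 + 0 = -6)
E = 1 (E = 0 + 1 = 1)
m(d) = 36 (m(d) = (-6)**2 = 36)
f = 1/35 (f = 1/(36 - 1) = 1/35 ≈ 0.028571)
U(H, w) = 1 - 2*w (U(H, w) = -2*w + 1 = 1 - 2*w)
U(-5 + 6, f)**2 = (1 - 2*1/35)**2 = (1 - 2/35)**2 = (33/35)**2 = 1089/1225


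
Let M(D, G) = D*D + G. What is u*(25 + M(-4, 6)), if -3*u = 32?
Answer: -1504/3 ≈ -501.33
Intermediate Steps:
u = -32/3 (u = -⅓*32 = -32/3 ≈ -10.667)
M(D, G) = G + D² (M(D, G) = D² + G = G + D²)
u*(25 + M(-4, 6)) = -32*(25 + (6 + (-4)²))/3 = -32*(25 + (6 + 16))/3 = -32*(25 + 22)/3 = -32/3*47 = -1504/3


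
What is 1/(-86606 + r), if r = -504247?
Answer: -1/590853 ≈ -1.6925e-6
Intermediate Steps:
1/(-86606 + r) = 1/(-86606 - 504247) = 1/(-590853) = -1/590853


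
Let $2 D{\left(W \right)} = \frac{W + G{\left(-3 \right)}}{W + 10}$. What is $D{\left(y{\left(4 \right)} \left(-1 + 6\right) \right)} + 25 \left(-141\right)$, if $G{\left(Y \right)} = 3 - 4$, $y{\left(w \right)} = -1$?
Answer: $- \frac{17628}{5} \approx -3525.6$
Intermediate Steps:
$G{\left(Y \right)} = -1$
$D{\left(W \right)} = \frac{-1 + W}{2 \left(10 + W\right)}$ ($D{\left(W \right)} = \frac{\left(W - 1\right) \frac{1}{W + 10}}{2} = \frac{\left(-1 + W\right) \frac{1}{10 + W}}{2} = \frac{\frac{1}{10 + W} \left(-1 + W\right)}{2} = \frac{-1 + W}{2 \left(10 + W\right)}$)
$D{\left(y{\left(4 \right)} \left(-1 + 6\right) \right)} + 25 \left(-141\right) = \frac{-1 - \left(-1 + 6\right)}{2 \left(10 - \left(-1 + 6\right)\right)} + 25 \left(-141\right) = \frac{-1 - 5}{2 \left(10 - 5\right)} - 3525 = \frac{1}{2} \cdot \frac{1}{5} \left(-6\right) - 3525 = - \frac{3}{5} - 3525 = - \frac{17628}{5}$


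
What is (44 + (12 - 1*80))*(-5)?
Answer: 120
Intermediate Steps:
(44 + (12 - 1*80))*(-5) = (44 + (12 - 80))*(-5) = (44 - 68)*(-5) = -24*(-5) = 120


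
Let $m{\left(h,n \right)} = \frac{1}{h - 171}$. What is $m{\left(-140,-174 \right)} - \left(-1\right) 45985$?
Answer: $\frac{14301334}{311} \approx 45985.0$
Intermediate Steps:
$m{\left(h,n \right)} = \frac{1}{-171 + h}$
$m{\left(-140,-174 \right)} - \left(-1\right) 45985 = \frac{1}{-171 - 140} - \left(-1\right) 45985 = \frac{1}{-311} - -45985 = - \frac{1}{311} + 45985 = \frac{14301334}{311}$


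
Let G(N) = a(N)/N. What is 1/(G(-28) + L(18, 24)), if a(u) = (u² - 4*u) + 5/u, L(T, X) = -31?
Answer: -784/49387 ≈ -0.015875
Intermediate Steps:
a(u) = u² - 4*u + 5/u
G(N) = (5 + N²*(-4 + N))/N² (G(N) = ((5 + N²*(-4 + N))/N)/N = (5 + N²*(-4 + N))/N²)
1/(G(-28) + L(18, 24)) = 1/((-4 - 28 + 5/(-28)²) - 31) = 1/((-4 - 28 + 5*(1/784)) - 31) = 1/((-4 - 28 + 5/784) - 31) = 1/(-25083/784 - 31) = 1/(-49387/784) = -784/49387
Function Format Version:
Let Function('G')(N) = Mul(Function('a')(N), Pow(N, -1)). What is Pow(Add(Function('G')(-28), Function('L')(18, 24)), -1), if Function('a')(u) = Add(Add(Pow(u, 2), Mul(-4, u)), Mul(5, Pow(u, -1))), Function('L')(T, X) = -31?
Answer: Rational(-784, 49387) ≈ -0.015875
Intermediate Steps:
Function('a')(u) = Add(Pow(u, 2), Mul(-4, u), Mul(5, Pow(u, -1)))
Function('G')(N) = Mul(Pow(N, -2), Add(5, Mul(Pow(N, 2), Add(-4, N)))) (Function('G')(N) = Mul(Mul(Pow(N, -1), Add(5, Mul(Pow(N, 2), Add(-4, N)))), Pow(N, -1)) = Mul(Pow(N, -2), Add(5, Mul(Pow(N, 2), Add(-4, N)))))
Pow(Add(Function('G')(-28), Function('L')(18, 24)), -1) = Pow(Add(Add(-4, -28, Mul(5, Pow(-28, -2))), -31), -1) = Pow(Add(Add(-4, -28, Mul(5, Rational(1, 784))), -31), -1) = Pow(Add(Add(-4, -28, Rational(5, 784)), -31), -1) = Pow(Add(Rational(-25083, 784), -31), -1) = Pow(Rational(-49387, 784), -1) = Rational(-784, 49387)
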